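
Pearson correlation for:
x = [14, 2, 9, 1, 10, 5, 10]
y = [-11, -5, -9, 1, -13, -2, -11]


n=7, Σx=51, Σy=-50, Σxy=-494, Σx²=507, Σy²=522
r = (7×(-494) - 51×(-50))/√((7×507 - 51²)(7×522 - (-50)²))
= -908/√(948×1154) = -908/√1093992 ≈ -908/1045.9407 ≈ -0.8681

r ≈ -0.8681


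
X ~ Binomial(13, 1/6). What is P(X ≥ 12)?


P(X ≥ 12) = Σ P(X=i) for i=12..13
P(X=12) = 65/13060694016
P(X=13) = 1/13060694016
Sum = 11/2176782336

P(X ≥ 12) = 11/2176782336 ≈ 0.00%


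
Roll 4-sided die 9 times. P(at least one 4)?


P(no 4)^9 = (3/4)^9 = 19683/262144
P(≥1) = 1 - 19683/262144 = 242461/262144

P = 242461/262144 ≈ 92.49%


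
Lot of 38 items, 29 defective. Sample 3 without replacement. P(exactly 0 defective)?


Hypergeometric: C(29,0)×C(9,3)/C(38,3)
= 1×84/8436 = 7/703

P(X=0) = 7/703 ≈ 1.00%


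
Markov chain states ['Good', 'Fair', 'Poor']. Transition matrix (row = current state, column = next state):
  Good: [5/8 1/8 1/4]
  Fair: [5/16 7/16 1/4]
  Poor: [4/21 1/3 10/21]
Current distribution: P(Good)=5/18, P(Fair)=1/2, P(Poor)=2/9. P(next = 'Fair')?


P(next=Fair) = Σᵢ P(now=i)×P(i→Fair)
= 5/18×1/8 + 1/2×7/16 + 2/9×1/3
= 5/144 + 7/32 + 2/27 = 283/864

P = 283/864 ≈ 0.3275


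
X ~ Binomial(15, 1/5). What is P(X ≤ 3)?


P(X ≤ 3) = Σ P(X=i) for i=0..3
P(X=0) = 1073741824/30517578125
P(X=1) = 805306368/6103515625
P(X=2) = 1409286144/6103515625
P(X=3) = 1526726656/6103515625
Sum = 19780337664/30517578125

P(X ≤ 3) = 19780337664/30517578125 ≈ 64.82%


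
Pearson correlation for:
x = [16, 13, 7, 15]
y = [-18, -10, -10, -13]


n=4, Σx=51, Σy=-51, Σxy=-683, Σx²=699, Σy²=693
r = (4×(-683) - 51×(-51))/√((4×699 - 51²)(4×693 - (-51)²))
= -131/√(195×171) = -131/√33345 ≈ -131/182.6061 ≈ -0.7174

r ≈ -0.7174


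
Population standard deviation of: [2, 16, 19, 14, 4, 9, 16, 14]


Mean = 94/8 = 47/4
  (2-47/4)²=1521/16
  (16-47/4)²=289/16
  (19-47/4)²=841/16
  (14-47/4)²=81/16
  (4-47/4)²=961/16
  (9-47/4)²=121/16
  (16-47/4)²=289/16
  (14-47/4)²=81/16
Σ(x-μ)² = 523/2
σ² = (523/2)/8 = 523/16

σ = √(523/16) ≈ 5.7173


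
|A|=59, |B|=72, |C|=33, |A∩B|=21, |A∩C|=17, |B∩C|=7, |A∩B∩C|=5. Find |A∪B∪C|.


|A∪B∪C| = 59+72+33-21-17-7+5 = 124

|A∪B∪C| = 124


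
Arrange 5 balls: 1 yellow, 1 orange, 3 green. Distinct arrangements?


5!/(1!×1!×3!) = 20

20


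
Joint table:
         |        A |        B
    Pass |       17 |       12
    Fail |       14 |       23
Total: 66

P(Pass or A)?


P(Pass∨A) = P(Pass) + P(A) - P(Pass∧A)
= (29 + 31 - 17)/66 = 43/66

P = 43/66 ≈ 65.15%


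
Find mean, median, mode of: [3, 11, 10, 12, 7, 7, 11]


Sorted: [3, 7, 7, 10, 11, 11, 12]
Mean = 61/7
Median = 10
Freq: {3: 1, 11: 2, 10: 1, 12: 1, 7: 2}
Mode: [7, 11]

Mean=61/7, Median=10, Mode=[7, 11]


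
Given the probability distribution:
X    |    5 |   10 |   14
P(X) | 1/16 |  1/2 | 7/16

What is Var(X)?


E[X] = 183/16
E[X²] = 2197/16
Var(X) = E[X²] - (E[X])² = 2197/16 - 33489/256 = 1663/256

Var(X) = 1663/256 ≈ 6.4961


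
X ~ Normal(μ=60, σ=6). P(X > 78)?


z = (78-60)/6 = 3.0
P(X > 78) = 1 - P(Z ≤ 3.0) = 1 - 0.9987 = 0.0013

P(X > 78) ≈ 0.0013


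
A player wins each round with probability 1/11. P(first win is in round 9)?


Geometric: P(X=9) = (1-p)^(k-1)×p = (10/11)^8×1/11 = 100000000/2357947691

P(X=9) = 100000000/2357947691 ≈ 4.24%


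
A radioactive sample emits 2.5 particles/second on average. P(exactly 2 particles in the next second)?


Poisson(λ=2.5): P(X=2) = e^(-λ)×λ^k/k!
= e^(-2.5) × 2.5^2 / 2!
≈ 0.08208499862 × 6.25 / 2 ≈ 0.256516

P(X=2) ≈ 0.256516 ≈ 25.65%


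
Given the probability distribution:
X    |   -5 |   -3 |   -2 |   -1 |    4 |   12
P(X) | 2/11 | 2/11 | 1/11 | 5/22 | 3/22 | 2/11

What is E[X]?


E[X] = Σ x·P(X=x)
= (-5)×(2/11) + (-3)×(2/11) + (-2)×(1/11) + (-1)×(5/22) + (4)×(3/22) + (12)×(2/11)
= 19/22

E[X] = 19/22


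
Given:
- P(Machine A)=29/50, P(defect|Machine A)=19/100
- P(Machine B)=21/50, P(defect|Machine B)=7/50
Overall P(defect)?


P(B) = Σ P(B|Aᵢ)×P(Aᵢ)
  19/100×29/50 = 551/5000
  7/50×21/50 = 147/2500
Sum = 169/1000

P(defect) = 169/1000 ≈ 16.90%


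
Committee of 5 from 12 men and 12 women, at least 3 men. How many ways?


Count by #men:
  3M,2W: C(12,3)×C(12,2)=14520
  4M,1W: C(12,4)×C(12,1)=5940
  5M,0W: C(12,5)×C(12,0)=792
Total = 21252

21252


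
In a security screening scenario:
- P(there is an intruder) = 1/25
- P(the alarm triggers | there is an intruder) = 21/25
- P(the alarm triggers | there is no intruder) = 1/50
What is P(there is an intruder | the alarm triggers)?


Using Bayes' theorem:
P(A|B) = P(B|A)·P(A) / P(B)

P(the alarm triggers) = 21/25 × 1/25 + 1/50 × 24/25
= 21/625 + 12/625 = 33/625

P(there is an intruder|the alarm triggers) = (21/625) / (33/625) = 7/11

P(there is an intruder|the alarm triggers) = 7/11 ≈ 63.64%


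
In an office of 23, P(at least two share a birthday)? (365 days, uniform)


P(all different) = Π(365-i)/365 for i=0..22
= 0.492703
P(match) = 1 - 0.492703 = 0.507297

P ≈ 0.5073 ≈ 50.73%


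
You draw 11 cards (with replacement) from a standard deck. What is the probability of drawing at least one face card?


P(not a face card) = 40/52 = 10/13
P(none in 11 draws) = (10/13)^11 = 100000000000/1792160394037
P(≥1 face card) = 1 - 100000000000/1792160394037 = 1692160394037/1792160394037

P = 1692160394037/1792160394037 ≈ 94.42%


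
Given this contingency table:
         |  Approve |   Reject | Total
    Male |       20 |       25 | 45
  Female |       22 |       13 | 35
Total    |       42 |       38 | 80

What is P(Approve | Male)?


P(Approve | Male) = 20/(20+25) = 20/45 = 4/9

P(Approve|Male) = 4/9 ≈ 44.44%


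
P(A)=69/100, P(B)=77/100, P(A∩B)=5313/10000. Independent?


P(A)×P(B) = 5313/10000
P(A∩B) = 5313/10000
Equal ✓ → Independent

Yes, independent


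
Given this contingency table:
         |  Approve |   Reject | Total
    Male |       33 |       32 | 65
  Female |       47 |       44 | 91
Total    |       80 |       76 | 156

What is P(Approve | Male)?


P(Approve | Male) = 33/(33+32) = 33/65

P(Approve|Male) = 33/65 ≈ 50.77%


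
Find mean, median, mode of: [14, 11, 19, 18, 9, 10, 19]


Sorted: [9, 10, 11, 14, 18, 19, 19]
Mean = 100/7
Median = 14
Freq: {14: 1, 11: 1, 19: 2, 18: 1, 9: 1, 10: 1}
Mode: [19]

Mean=100/7, Median=14, Mode=19


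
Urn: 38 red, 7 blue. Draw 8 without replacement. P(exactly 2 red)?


Hypergeometric: C(38,2)×C(7,6)/C(45,8)
= 703×7/215553195 = 259/11344905

P(X=2) = 259/11344905 ≈ 0.00%


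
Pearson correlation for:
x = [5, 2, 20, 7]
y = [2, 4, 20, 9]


n=4, Σx=34, Σy=35, Σxy=481, Σx²=478, Σy²=501
r = (4×481 - 34×35)/√((4×478 - 34²)(4×501 - 35²))
= 734/√(756×779) = 734/√588924 ≈ 734/767.4138 ≈ 0.9565

r ≈ 0.9565


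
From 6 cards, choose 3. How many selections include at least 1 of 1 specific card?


Complement: C(6,3) - C(5,3) = 20 - 10 = 10

10


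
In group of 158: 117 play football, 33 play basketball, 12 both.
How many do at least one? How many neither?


|A∪B| = 117+33-12 = 138
Neither = 158-138 = 20

At least one: 138; Neither: 20


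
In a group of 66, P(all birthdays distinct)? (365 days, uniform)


P(all different) = Π(365-i)/365 for i=0..65
= (365/365)×(364/365)×...×(300/365)
= 0.001904

P ≈ 0.0019 ≈ 0.19%


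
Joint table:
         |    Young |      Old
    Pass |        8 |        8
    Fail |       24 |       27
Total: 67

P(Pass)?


P(Pass) = (8+8)/67 = 16/67

P(Pass) = 16/67 ≈ 23.88%


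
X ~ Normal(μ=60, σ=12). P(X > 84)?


z = (84-60)/12 = 2.0
P(X > 84) = 1 - P(Z ≤ 2.0) = 1 - 0.9772 = 0.0228

P(X > 84) ≈ 0.0228


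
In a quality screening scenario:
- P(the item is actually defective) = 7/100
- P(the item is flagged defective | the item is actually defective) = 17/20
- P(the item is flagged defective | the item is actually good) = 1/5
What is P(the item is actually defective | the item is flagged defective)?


Using Bayes' theorem:
P(A|B) = P(B|A)·P(A) / P(B)

P(the item is flagged defective) = 17/20 × 7/100 + 1/5 × 93/100
= 119/2000 + 93/500 = 491/2000

P(the item is actually defective|the item is flagged defective) = (119/2000) / (491/2000) = 119/491

P(the item is actually defective|the item is flagged defective) = 119/491 ≈ 24.24%


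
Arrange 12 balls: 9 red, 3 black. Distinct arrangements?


12!/(9!×3!) = 220

220


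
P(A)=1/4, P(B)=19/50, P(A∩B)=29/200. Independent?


P(A)×P(B) = 19/200
P(A∩B) = 29/200
Not equal → NOT independent

No, not independent


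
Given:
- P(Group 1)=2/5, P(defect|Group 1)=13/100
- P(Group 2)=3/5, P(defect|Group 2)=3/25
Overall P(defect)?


P(B) = Σ P(B|Aᵢ)×P(Aᵢ)
  13/100×2/5 = 13/250
  3/25×3/5 = 9/125
Sum = 31/250

P(defect) = 31/250 ≈ 12.40%


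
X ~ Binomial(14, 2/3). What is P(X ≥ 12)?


P(X ≥ 12) = Σ P(X=i) for i=12..14
P(X=12) = 372736/4782969
P(X=13) = 114688/4782969
P(X=14) = 16384/4782969
Sum = 167936/1594323

P(X ≥ 12) = 167936/1594323 ≈ 10.53%


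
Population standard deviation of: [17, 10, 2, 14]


Mean = 43/4
  (17-43/4)²=625/16
  (10-43/4)²=9/16
  (2-43/4)²=1225/16
  (14-43/4)²=169/16
Σ(x-μ)² = 507/4
σ² = (507/4)/4 = 507/16

σ = √(507/16) ≈ 5.6292


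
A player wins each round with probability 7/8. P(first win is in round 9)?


Geometric: P(X=9) = (1-p)^(k-1)×p = (1/8)^8×7/8 = 7/134217728

P(X=9) = 7/134217728 ≈ 0.00%


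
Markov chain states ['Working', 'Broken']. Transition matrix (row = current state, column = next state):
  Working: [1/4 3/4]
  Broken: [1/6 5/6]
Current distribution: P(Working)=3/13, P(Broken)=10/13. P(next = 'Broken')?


P(next=Broken) = Σᵢ P(now=i)×P(i→Broken)
= 3/13×3/4 + 10/13×5/6
= 9/52 + 25/39 = 127/156

P = 127/156 ≈ 0.8141


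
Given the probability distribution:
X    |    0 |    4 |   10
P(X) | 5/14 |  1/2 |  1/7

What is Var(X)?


E[X] = 24/7
E[X²] = 156/7
Var(X) = E[X²] - (E[X])² = 156/7 - 576/49 = 516/49

Var(X) = 516/49 ≈ 10.5306


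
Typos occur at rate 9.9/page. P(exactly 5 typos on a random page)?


Poisson(λ=9.9): P(X=5) = e^(-λ)×λ^k/k!
= e^(-9.9) × 9.9^5 / 5!
≈ 5.017468206e-05 × 95099.00499 / 120 ≈ 0.039763

P(X=5) ≈ 0.039763 ≈ 3.98%


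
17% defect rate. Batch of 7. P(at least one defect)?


P(all good) = (83/100)^7 = 27136050989627/100000000000000
P(≥1 defect) = 72863949010373/100000000000000

P = 72863949010373/100000000000000 ≈ 72.86%


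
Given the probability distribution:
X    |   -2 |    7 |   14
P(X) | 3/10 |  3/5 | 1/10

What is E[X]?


E[X] = Σ x·P(X=x)
= (-2)×(3/10) + (7)×(3/5) + (14)×(1/10)
= 5

E[X] = 5


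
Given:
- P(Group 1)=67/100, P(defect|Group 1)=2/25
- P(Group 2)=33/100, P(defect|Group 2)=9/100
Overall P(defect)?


P(B) = Σ P(B|Aᵢ)×P(Aᵢ)
  2/25×67/100 = 67/1250
  9/100×33/100 = 297/10000
Sum = 833/10000

P(defect) = 833/10000 ≈ 8.33%


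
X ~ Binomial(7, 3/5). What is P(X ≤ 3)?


P(X ≤ 3) = Σ P(X=i) for i=0..3
P(X=0) = 128/78125
P(X=1) = 1344/78125
P(X=2) = 6048/78125
P(X=3) = 3024/15625
Sum = 4528/15625

P(X ≤ 3) = 4528/15625 ≈ 28.98%


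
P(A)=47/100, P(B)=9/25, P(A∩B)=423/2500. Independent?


P(A)×P(B) = 423/2500
P(A∩B) = 423/2500
Equal ✓ → Independent

Yes, independent


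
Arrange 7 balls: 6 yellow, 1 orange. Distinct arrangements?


7!/(6!×1!) = 7

7


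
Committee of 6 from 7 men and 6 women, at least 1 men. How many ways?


Count by #men:
  1M,5W: C(7,1)×C(6,5)=42
  2M,4W: C(7,2)×C(6,4)=315
  3M,3W: C(7,3)×C(6,3)=700
  4M,2W: C(7,4)×C(6,2)=525
  5M,1W: C(7,5)×C(6,1)=126
  6M,0W: C(7,6)×C(6,0)=7
Total = 1715

1715


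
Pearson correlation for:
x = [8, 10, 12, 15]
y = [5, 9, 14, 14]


n=4, Σx=45, Σy=42, Σxy=508, Σx²=533, Σy²=498
r = (4×508 - 45×42)/√((4×533 - 45²)(4×498 - 42²))
= 142/√(107×228) = 142/√24396 ≈ 142/156.1922 ≈ 0.9091

r ≈ 0.9091


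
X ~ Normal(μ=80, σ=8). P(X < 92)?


z = (92-80)/8 = 1.5
P(Z < 1.5) = 0.9332

P(X < 92) ≈ 0.9332


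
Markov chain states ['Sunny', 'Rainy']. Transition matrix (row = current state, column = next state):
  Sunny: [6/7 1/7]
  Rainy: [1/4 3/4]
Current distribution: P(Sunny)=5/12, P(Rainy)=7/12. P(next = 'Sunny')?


P(next=Sunny) = Σᵢ P(now=i)×P(i→Sunny)
= 5/12×6/7 + 7/12×1/4
= 5/14 + 7/48 = 169/336

P = 169/336 ≈ 0.5030


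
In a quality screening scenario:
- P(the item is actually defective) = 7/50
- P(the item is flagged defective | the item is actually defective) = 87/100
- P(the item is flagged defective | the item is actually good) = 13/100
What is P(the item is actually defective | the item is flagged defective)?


Using Bayes' theorem:
P(A|B) = P(B|A)·P(A) / P(B)

P(the item is flagged defective) = 87/100 × 7/50 + 13/100 × 43/50
= 609/5000 + 559/5000 = 146/625

P(the item is actually defective|the item is flagged defective) = (609/5000) / (146/625) = 609/1168

P(the item is actually defective|the item is flagged defective) = 609/1168 ≈ 52.14%


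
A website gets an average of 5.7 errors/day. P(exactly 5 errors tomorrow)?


Poisson(λ=5.7): P(X=5) = e^(-λ)×λ^k/k!
= e^(-5.7) × 5.7^5 / 5!
≈ 0.003345965457 × 6016.92057 / 120 ≈ 0.167770

P(X=5) ≈ 0.167770 ≈ 16.78%


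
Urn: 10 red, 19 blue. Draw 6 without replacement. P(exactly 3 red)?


Hypergeometric: C(10,3)×C(19,3)/C(29,6)
= 120×969/475020 = 646/2639

P(X=3) = 646/2639 ≈ 24.48%


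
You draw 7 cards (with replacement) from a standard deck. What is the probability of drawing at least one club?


P(not a club) = 39/52 = 3/4
P(none in 7 draws) = (3/4)^7 = 2187/16384
P(≥1 club) = 1 - 2187/16384 = 14197/16384

P = 14197/16384 ≈ 86.65%


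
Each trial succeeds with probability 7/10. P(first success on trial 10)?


Geometric: P(X=10) = (1-p)^(k-1)×p = (3/10)^9×7/10 = 137781/10000000000

P(X=10) = 137781/10000000000 ≈ 0.00%


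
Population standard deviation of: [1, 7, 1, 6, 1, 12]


Mean = 28/6 = 14/3
  (1-14/3)²=121/9
  (7-14/3)²=49/9
  (1-14/3)²=121/9
  (6-14/3)²=16/9
  (1-14/3)²=121/9
  (12-14/3)²=484/9
Σ(x-μ)² = 304/3
σ² = (304/3)/6 = 152/9

σ = √(152/9) ≈ 4.1096


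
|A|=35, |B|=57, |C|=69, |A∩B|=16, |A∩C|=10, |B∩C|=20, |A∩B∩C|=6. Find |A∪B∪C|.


|A∪B∪C| = 35+57+69-16-10-20+6 = 121

|A∪B∪C| = 121


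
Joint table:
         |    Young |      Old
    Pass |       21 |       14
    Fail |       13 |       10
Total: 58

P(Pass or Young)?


P(Pass∨Young) = P(Pass) + P(Young) - P(Pass∧Young)
= (35 + 34 - 21)/58 = 48/58 = 24/29

P = 24/29 ≈ 82.76%


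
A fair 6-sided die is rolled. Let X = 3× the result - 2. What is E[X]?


E[die] = (1+6)/2 = 7/2
E[X] = 3×7/2 - 2 = 17/2

E[X] = 17/2


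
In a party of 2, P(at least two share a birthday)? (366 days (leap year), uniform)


P(all different) = Π(366-i)/366 for i=0..1
= 0.997268
P(match) = 1 - 0.997268 = 0.002732

P ≈ 0.0027 ≈ 0.27%


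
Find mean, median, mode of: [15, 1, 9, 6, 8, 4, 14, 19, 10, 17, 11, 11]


Sorted: [1, 4, 6, 8, 9, 10, 11, 11, 14, 15, 17, 19]
Mean = 125/12
Median = 21/2
Freq: {15: 1, 1: 1, 9: 1, 6: 1, 8: 1, 4: 1, 14: 1, 19: 1, 10: 1, 17: 1, 11: 2}
Mode: [11]

Mean=125/12, Median=21/2, Mode=11


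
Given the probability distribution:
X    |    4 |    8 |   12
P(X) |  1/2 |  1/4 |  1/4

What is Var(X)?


E[X] = 7
E[X²] = 60
Var(X) = E[X²] - (E[X])² = 60 - 49 = 11

Var(X) = 11 ≈ 11.0000


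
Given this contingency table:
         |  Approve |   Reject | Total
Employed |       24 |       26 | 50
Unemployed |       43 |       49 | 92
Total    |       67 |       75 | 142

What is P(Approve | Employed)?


P(Approve | Employed) = 24/(24+26) = 24/50 = 12/25

P(Approve|Employed) = 12/25 ≈ 48.00%


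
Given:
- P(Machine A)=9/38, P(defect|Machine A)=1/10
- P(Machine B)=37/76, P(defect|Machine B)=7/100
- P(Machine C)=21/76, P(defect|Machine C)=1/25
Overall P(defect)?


P(B) = Σ P(B|Aᵢ)×P(Aᵢ)
  1/10×9/38 = 9/380
  7/100×37/76 = 259/7600
  1/25×21/76 = 21/1900
Sum = 523/7600

P(defect) = 523/7600 ≈ 6.88%


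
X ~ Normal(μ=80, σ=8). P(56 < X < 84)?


z₁=(56-80)/8=-3.0, z₂=(84-80)/8=0.5
P = Φ(0.5) - Φ(-3.0) = 0.691462 - 0.001350 = 0.690112 ≈ 0.6901

P(56 < X < 84) ≈ 0.6901


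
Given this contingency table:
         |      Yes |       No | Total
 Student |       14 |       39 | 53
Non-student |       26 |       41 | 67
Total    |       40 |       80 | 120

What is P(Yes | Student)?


P(Yes | Student) = 14/(14+39) = 14/53

P(Yes|Student) = 14/53 ≈ 26.42%


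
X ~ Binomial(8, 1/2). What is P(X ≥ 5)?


P(X ≥ 5) = Σ P(X=i) for i=5..8
P(X=5) = 7/32
P(X=6) = 7/64
P(X=7) = 1/32
P(X=8) = 1/256
Sum = 93/256

P(X ≥ 5) = 93/256 ≈ 36.33%


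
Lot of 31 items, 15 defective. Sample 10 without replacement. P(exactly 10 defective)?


Hypergeometric: C(15,10)×C(16,0)/C(31,10)
= 3003×1/44352165 = 7/103385

P(X=10) = 7/103385 ≈ 0.01%


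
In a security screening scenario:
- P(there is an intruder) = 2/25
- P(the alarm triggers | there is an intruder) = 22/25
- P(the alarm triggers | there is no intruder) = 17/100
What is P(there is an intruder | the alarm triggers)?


Using Bayes' theorem:
P(A|B) = P(B|A)·P(A) / P(B)

P(the alarm triggers) = 22/25 × 2/25 + 17/100 × 23/25
= 44/625 + 391/2500 = 567/2500

P(there is an intruder|the alarm triggers) = (44/625) / (567/2500) = 176/567

P(there is an intruder|the alarm triggers) = 176/567 ≈ 31.04%


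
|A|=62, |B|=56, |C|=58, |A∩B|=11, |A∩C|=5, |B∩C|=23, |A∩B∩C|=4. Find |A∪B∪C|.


|A∪B∪C| = 62+56+58-11-5-23+4 = 141

|A∪B∪C| = 141


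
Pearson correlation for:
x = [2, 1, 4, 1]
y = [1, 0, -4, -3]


n=4, Σx=8, Σy=-6, Σxy=-17, Σx²=22, Σy²=26
r = (4×(-17) - 8×(-6))/√((4×22 - 8²)(4×26 - (-6)²))
= -20/√(24×68) = -20/√1632 ≈ -20/40.3980 ≈ -0.4951

r ≈ -0.4951


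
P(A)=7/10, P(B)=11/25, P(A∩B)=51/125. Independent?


P(A)×P(B) = 77/250
P(A∩B) = 51/125
Not equal → NOT independent

No, not independent


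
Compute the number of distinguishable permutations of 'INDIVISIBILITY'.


Letters: 14, freq: {'I': 6, 'N': 1, 'D': 1, 'V': 1, 'S': 1, 'B': 1, 'L': 1, 'T': 1, 'Y': 1}
14!/(6!×1!×1!×1!×1!×1!×1!×1!×1!) = 87178291200/720 = 121080960

121080960


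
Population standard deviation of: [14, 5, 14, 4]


Mean = 37/4
  (14-37/4)²=361/16
  (5-37/4)²=289/16
  (14-37/4)²=361/16
  (4-37/4)²=441/16
Σ(x-μ)² = 363/4
σ² = (363/4)/4 = 363/16

σ = √(363/16) ≈ 4.7631


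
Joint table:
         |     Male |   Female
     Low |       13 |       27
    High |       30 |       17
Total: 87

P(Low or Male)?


P(Low∨Male) = P(Low) + P(Male) - P(Low∧Male)
= (40 + 43 - 13)/87 = 70/87

P = 70/87 ≈ 80.46%


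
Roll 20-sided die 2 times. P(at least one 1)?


P(no 1)^2 = (19/20)^2 = 361/400
P(≥1) = 1 - 361/400 = 39/400

P = 39/400 ≈ 9.75%


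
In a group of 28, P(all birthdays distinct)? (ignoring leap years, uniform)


P(all different) = Π(365-i)/365 for i=0..27
= (365/365)×(364/365)×...×(338/365)
= 0.345539

P ≈ 0.3455 ≈ 34.55%


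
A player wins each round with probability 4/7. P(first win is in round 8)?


Geometric: P(X=8) = (1-p)^(k-1)×p = (3/7)^7×4/7 = 8748/5764801

P(X=8) = 8748/5764801 ≈ 0.15%


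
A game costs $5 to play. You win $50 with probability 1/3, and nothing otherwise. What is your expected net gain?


E[gain] = (50-5)×1/3 + (-5)×2/3
= 15 - 10/3 = 35/3

Expected net gain = $35/3 ≈ $11.67


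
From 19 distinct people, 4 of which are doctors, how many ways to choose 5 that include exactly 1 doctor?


Choose 1 of the 4 doctors and 4 of the other 15 people:
C(4,1)×C(15,4) = 4×1365 = 5460

5460


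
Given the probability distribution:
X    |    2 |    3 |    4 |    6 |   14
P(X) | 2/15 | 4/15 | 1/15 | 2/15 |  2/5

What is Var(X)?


E[X] = 116/15
E[X²] = 436/5
Var(X) = E[X²] - (E[X])² = 436/5 - 13456/225 = 6164/225

Var(X) = 6164/225 ≈ 27.3956


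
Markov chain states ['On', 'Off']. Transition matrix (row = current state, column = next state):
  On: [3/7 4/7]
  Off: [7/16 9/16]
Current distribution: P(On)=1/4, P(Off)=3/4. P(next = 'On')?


P(next=On) = Σᵢ P(now=i)×P(i→On)
= 1/4×3/7 + 3/4×7/16
= 3/28 + 21/64 = 195/448

P = 195/448 ≈ 0.4353


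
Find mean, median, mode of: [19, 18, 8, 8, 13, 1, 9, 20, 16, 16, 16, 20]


Sorted: [1, 8, 8, 9, 13, 16, 16, 16, 18, 19, 20, 20]
Mean = 164/12 = 41/3
Median = 16
Freq: {19: 1, 18: 1, 8: 2, 13: 1, 1: 1, 9: 1, 20: 2, 16: 3}
Mode: [16]

Mean=41/3, Median=16, Mode=16


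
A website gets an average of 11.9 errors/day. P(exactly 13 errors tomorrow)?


Poisson(λ=11.9): P(X=13) = e^(-λ)×λ^k/k!
= e^(-11.9) × 11.9^13 / 13!
≈ 6.790404807e-06 × 9.59644764107e+13 / 6227020800 ≈ 0.104647

P(X=13) ≈ 0.104647 ≈ 10.46%


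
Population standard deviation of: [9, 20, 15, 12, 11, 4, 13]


Mean = 84/7 = 12
  (9-12)²=9
  (20-12)²=64
  (15-12)²=9
  (12-12)²=0
  (11-12)²=1
  (4-12)²=64
  (13-12)²=1
Σ(x-μ)² = 148
σ² = 148/7

σ = √(148/7) ≈ 4.5981


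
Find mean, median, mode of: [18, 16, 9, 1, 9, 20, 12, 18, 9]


Sorted: [1, 9, 9, 9, 12, 16, 18, 18, 20]
Mean = 112/9
Median = 12
Freq: {18: 2, 16: 1, 9: 3, 1: 1, 20: 1, 12: 1}
Mode: [9]

Mean=112/9, Median=12, Mode=9


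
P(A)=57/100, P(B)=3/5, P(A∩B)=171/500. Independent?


P(A)×P(B) = 171/500
P(A∩B) = 171/500
Equal ✓ → Independent

Yes, independent


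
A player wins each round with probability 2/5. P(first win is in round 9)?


Geometric: P(X=9) = (1-p)^(k-1)×p = (3/5)^8×2/5 = 13122/1953125

P(X=9) = 13122/1953125 ≈ 0.67%


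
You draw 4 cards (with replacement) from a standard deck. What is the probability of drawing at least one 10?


P(not a 10) = 48/52 = 12/13
P(none in 4 draws) = (12/13)^4 = 20736/28561
P(≥1 10) = 1 - 20736/28561 = 7825/28561

P = 7825/28561 ≈ 27.40%


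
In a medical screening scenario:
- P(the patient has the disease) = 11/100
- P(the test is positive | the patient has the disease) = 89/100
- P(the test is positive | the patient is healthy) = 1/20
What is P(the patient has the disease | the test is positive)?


Using Bayes' theorem:
P(A|B) = P(B|A)·P(A) / P(B)

P(the test is positive) = 89/100 × 11/100 + 1/20 × 89/100
= 979/10000 + 89/2000 = 89/625

P(the patient has the disease|the test is positive) = (979/10000) / (89/625) = 11/16

P(the patient has the disease|the test is positive) = 11/16 ≈ 68.75%


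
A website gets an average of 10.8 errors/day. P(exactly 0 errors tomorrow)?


Poisson(λ=10.8): P(X=0) = e^(-λ)×λ^k/k!
= e^(-10.8) × 10.8^0 / 0!
≈ 2.039950341e-05 × 1 / 1 ≈ 0.000020

P(X=0) ≈ 0.000020 ≈ 0.00%


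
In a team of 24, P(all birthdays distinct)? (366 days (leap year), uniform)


P(all different) = Π(366-i)/366 for i=0..23
= (366/366)×(365/366)×...×(343/366)
= 0.462654

P ≈ 0.4627 ≈ 46.27%


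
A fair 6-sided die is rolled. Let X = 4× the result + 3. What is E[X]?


E[die] = (1+6)/2 = 7/2
E[X] = 4×7/2 + 3 = 17

E[X] = 17


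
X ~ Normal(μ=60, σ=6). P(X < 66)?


z = (66-60)/6 = 1.0
P(Z < 1.0) = 0.8413

P(X < 66) ≈ 0.8413


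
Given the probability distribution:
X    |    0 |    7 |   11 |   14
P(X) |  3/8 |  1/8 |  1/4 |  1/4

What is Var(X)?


E[X] = 57/8
E[X²] = 683/8
Var(X) = E[X²] - (E[X])² = 683/8 - 3249/64 = 2215/64

Var(X) = 2215/64 ≈ 34.6094


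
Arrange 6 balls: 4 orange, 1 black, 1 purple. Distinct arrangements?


6!/(4!×1!×1!) = 30

30


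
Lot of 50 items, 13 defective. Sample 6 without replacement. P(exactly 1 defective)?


Hypergeometric: C(13,1)×C(37,5)/C(50,6)
= 13×435897/15890700 = 269841/756700

P(X=1) = 269841/756700 ≈ 35.66%


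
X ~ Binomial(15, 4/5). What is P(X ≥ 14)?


P(X ≥ 14) = Σ P(X=i) for i=14..15
P(X=14) = 805306368/6103515625
P(X=15) = 1073741824/30517578125
Sum = 5100273664/30517578125

P(X ≥ 14) = 5100273664/30517578125 ≈ 16.71%


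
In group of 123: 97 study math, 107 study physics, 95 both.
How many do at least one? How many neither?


|A∪B| = 97+107-95 = 109
Neither = 123-109 = 14

At least one: 109; Neither: 14


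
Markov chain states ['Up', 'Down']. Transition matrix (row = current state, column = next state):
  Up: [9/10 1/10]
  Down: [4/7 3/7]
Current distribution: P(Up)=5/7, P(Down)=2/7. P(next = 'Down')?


P(next=Down) = Σᵢ P(now=i)×P(i→Down)
= 5/7×1/10 + 2/7×3/7
= 1/14 + 6/49 = 19/98

P = 19/98 ≈ 0.1939


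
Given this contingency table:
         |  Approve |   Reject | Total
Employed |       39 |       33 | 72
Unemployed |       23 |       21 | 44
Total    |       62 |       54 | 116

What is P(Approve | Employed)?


P(Approve | Employed) = 39/(39+33) = 39/72 = 13/24

P(Approve|Employed) = 13/24 ≈ 54.17%


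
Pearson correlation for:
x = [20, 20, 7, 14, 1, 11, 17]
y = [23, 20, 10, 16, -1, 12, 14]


n=7, Σx=90, Σy=94, Σxy=1523, Σx²=1456, Σy²=1626
r = (7×1523 - 90×94)/√((7×1456 - 90²)(7×1626 - 94²))
= 2201/√(2092×2546) = 2201/√5326232 ≈ 2201/2307.8631 ≈ 0.9537

r ≈ 0.9537


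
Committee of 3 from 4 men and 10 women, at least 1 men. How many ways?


Count by #men:
  1M,2W: C(4,1)×C(10,2)=180
  2M,1W: C(4,2)×C(10,1)=60
  3M,0W: C(4,3)×C(10,0)=4
Total = 244

244


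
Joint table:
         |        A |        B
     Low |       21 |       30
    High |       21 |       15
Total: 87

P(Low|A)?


P(Low|A) = 21/(21+21) = 21/42 = 1/2

P = 1/2 ≈ 50.00%


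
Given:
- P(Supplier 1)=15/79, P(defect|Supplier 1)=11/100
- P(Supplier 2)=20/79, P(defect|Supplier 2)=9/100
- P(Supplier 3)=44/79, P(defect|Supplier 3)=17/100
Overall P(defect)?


P(B) = Σ P(B|Aᵢ)×P(Aᵢ)
  11/100×15/79 = 33/1580
  9/100×20/79 = 9/395
  17/100×44/79 = 187/1975
Sum = 1093/7900

P(defect) = 1093/7900 ≈ 13.84%


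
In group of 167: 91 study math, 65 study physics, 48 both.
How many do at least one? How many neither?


|A∪B| = 91+65-48 = 108
Neither = 167-108 = 59

At least one: 108; Neither: 59


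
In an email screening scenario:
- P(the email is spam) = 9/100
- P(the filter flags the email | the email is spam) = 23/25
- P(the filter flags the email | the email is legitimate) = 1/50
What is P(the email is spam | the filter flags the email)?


Using Bayes' theorem:
P(A|B) = P(B|A)·P(A) / P(B)

P(the filter flags the email) = 23/25 × 9/100 + 1/50 × 91/100
= 207/2500 + 91/5000 = 101/1000

P(the email is spam|the filter flags the email) = (207/2500) / (101/1000) = 414/505

P(the email is spam|the filter flags the email) = 414/505 ≈ 81.98%


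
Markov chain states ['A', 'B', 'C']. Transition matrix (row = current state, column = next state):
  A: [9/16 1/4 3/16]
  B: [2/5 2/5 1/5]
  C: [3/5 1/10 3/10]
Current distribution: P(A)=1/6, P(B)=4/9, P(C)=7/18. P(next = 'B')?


P(next=B) = Σᵢ P(now=i)×P(i→B)
= 1/6×1/4 + 4/9×2/5 + 7/18×1/10
= 1/24 + 8/45 + 7/180 = 31/120

P = 31/120 ≈ 0.2583


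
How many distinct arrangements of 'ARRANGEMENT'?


Letters: 11, freq: {'A': 2, 'R': 2, 'N': 2, 'G': 1, 'E': 2, 'M': 1, 'T': 1}
11!/(2!×2!×2!×1!×2!×1!×1!) = 39916800/16 = 2494800

2494800


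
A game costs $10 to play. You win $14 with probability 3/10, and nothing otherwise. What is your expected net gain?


E[gain] = (14-10)×3/10 + (-10)×7/10
= 6/5 - 7 = -29/5

Expected net gain = $-29/5 ≈ $-5.80


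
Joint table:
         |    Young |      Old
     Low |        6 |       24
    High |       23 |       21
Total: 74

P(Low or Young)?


P(Low∨Young) = P(Low) + P(Young) - P(Low∧Young)
= (30 + 29 - 6)/74 = 53/74

P = 53/74 ≈ 71.62%


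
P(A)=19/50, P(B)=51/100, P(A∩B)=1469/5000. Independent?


P(A)×P(B) = 969/5000
P(A∩B) = 1469/5000
Not equal → NOT independent

No, not independent


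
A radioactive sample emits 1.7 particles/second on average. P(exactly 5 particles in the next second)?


Poisson(λ=1.7): P(X=5) = e^(-λ)×λ^k/k!
= e^(-1.7) × 1.7^5 / 5!
≈ 0.1826835241 × 14.19857 / 120 ≈ 0.021615

P(X=5) ≈ 0.021615 ≈ 2.16%


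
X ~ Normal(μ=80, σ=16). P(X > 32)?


z = (32-80)/16 = -3.0
P(X > 32) = 1 - P(Z ≤ -3.0) = 1 - 0.0013 = 0.9987

P(X > 32) ≈ 0.9987


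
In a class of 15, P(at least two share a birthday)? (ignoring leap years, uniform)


P(all different) = Π(365-i)/365 for i=0..14
= 0.747099
P(match) = 1 - 0.747099 = 0.252901

P ≈ 0.2529 ≈ 25.29%


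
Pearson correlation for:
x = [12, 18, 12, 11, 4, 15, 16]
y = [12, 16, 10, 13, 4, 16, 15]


n=7, Σx=88, Σy=86, Σxy=1191, Σx²=1230, Σy²=1166
r = (7×1191 - 88×86)/√((7×1230 - 88²)(7×1166 - 86²))
= 769/√(866×766) = 769/√663356 ≈ 769/814.4667 ≈ 0.9442

r ≈ 0.9442


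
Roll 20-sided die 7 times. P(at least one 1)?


P(no 1)^7 = (19/20)^7 = 893871739/1280000000
P(≥1) = 1 - 893871739/1280000000 = 386128261/1280000000

P = 386128261/1280000000 ≈ 30.17%


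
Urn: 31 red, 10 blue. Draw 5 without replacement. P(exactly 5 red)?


Hypergeometric: C(31,5)×C(10,0)/C(41,5)
= 169911×1/749398 = 169911/749398

P(X=5) = 169911/749398 ≈ 22.67%


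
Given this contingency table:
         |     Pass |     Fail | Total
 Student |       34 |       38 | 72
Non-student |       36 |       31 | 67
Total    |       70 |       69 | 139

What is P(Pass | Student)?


P(Pass | Student) = 34/(34+38) = 34/72 = 17/36

P(Pass|Student) = 17/36 ≈ 47.22%


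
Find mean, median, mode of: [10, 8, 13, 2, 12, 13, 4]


Sorted: [2, 4, 8, 10, 12, 13, 13]
Mean = 62/7
Median = 10
Freq: {10: 1, 8: 1, 13: 2, 2: 1, 12: 1, 4: 1}
Mode: [13]

Mean=62/7, Median=10, Mode=13


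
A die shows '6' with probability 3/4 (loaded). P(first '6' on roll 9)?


Geometric: P(X=9) = (1-p)^(k-1)×p = (1/4)^8×3/4 = 3/262144

P(X=9) = 3/262144 ≈ 0.00%


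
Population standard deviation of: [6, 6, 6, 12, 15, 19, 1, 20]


Mean = 85/8
  (6-85/8)²=1369/64
  (6-85/8)²=1369/64
  (6-85/8)²=1369/64
  (12-85/8)²=121/64
  (15-85/8)²=1225/64
  (19-85/8)²=4489/64
  (1-85/8)²=5929/64
  (20-85/8)²=5625/64
Σ(x-μ)² = 2687/8
σ² = (2687/8)/8 = 2687/64

σ = √(2687/64) ≈ 6.4795


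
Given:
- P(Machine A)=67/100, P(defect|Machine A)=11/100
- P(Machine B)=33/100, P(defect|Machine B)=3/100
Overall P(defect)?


P(B) = Σ P(B|Aᵢ)×P(Aᵢ)
  11/100×67/100 = 737/10000
  3/100×33/100 = 99/10000
Sum = 209/2500

P(defect) = 209/2500 ≈ 8.36%


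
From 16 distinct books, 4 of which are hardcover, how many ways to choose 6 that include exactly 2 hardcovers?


Choose 2 of the 4 hardcovers and 4 of the other 12 books:
C(4,2)×C(12,4) = 6×495 = 2970

2970


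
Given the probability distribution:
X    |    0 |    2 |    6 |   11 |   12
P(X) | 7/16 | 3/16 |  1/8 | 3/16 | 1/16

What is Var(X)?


E[X] = 63/16
E[X²] = 591/16
Var(X) = E[X²] - (E[X])² = 591/16 - 3969/256 = 5487/256

Var(X) = 5487/256 ≈ 21.4336


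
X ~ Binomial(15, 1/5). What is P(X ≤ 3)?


P(X ≤ 3) = Σ P(X=i) for i=0..3
P(X=0) = 1073741824/30517578125
P(X=1) = 805306368/6103515625
P(X=2) = 1409286144/6103515625
P(X=3) = 1526726656/6103515625
Sum = 19780337664/30517578125

P(X ≤ 3) = 19780337664/30517578125 ≈ 64.82%


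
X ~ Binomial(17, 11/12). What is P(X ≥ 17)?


P(X ≥ 17) = Σ P(X=i) for i=17..17
P(X=17) = 505447028499293771/2218611106740436992
Sum = 505447028499293771/2218611106740436992

P(X ≥ 17) = 505447028499293771/2218611106740436992 ≈ 22.78%


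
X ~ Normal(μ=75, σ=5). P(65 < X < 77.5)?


z₁=(65-75)/5=-2.0, z₂=(77.5-75)/5=0.5
P = Φ(0.5) - Φ(-2.0) = 0.691462 - 0.022750 = 0.668712 ≈ 0.6687

P(65 < X < 77.5) ≈ 0.6687


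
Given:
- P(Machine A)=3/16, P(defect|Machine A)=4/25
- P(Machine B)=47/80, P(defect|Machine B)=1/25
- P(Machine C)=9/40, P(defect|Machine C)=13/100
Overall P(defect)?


P(B) = Σ P(B|Aᵢ)×P(Aᵢ)
  4/25×3/16 = 3/100
  1/25×47/80 = 47/2000
  13/100×9/40 = 117/4000
Sum = 331/4000

P(defect) = 331/4000 ≈ 8.28%


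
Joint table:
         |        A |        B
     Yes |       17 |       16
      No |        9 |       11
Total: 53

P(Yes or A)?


P(Yes∨A) = P(Yes) + P(A) - P(Yes∧A)
= (33 + 26 - 17)/53 = 42/53

P = 42/53 ≈ 79.25%


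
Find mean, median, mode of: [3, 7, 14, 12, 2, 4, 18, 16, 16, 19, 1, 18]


Sorted: [1, 2, 3, 4, 7, 12, 14, 16, 16, 18, 18, 19]
Mean = 130/12 = 65/6
Median = 13
Freq: {3: 1, 7: 1, 14: 1, 12: 1, 2: 1, 4: 1, 18: 2, 16: 2, 19: 1, 1: 1}
Mode: [16, 18]

Mean=65/6, Median=13, Mode=[16, 18]


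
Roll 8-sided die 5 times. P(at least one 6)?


P(no 6)^5 = (7/8)^5 = 16807/32768
P(≥1) = 1 - 16807/32768 = 15961/32768

P = 15961/32768 ≈ 48.71%


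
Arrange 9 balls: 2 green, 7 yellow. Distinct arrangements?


9!/(2!×7!) = 36

36


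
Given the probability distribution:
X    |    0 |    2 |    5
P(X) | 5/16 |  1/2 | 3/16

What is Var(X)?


E[X] = 31/16
E[X²] = 107/16
Var(X) = E[X²] - (E[X])² = 107/16 - 961/256 = 751/256

Var(X) = 751/256 ≈ 2.9336


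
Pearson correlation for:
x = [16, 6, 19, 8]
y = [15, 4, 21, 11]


n=4, Σx=49, Σy=51, Σxy=751, Σx²=717, Σy²=803
r = (4×751 - 49×51)/√((4×717 - 49²)(4×803 - 51²))
= 505/√(467×611) = 505/√285337 ≈ 505/534.1694 ≈ 0.9454

r ≈ 0.9454


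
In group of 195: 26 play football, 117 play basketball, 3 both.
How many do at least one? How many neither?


|A∪B| = 26+117-3 = 140
Neither = 195-140 = 55

At least one: 140; Neither: 55


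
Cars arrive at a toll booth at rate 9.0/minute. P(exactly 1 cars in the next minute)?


Poisson(λ=9.0): P(X=1) = e^(-λ)×λ^k/k!
= e^(-9.0) × 9.0^1 / 1!
≈ 0.0001234098041 × 9 / 1 ≈ 0.001111

P(X=1) ≈ 0.001111 ≈ 0.11%


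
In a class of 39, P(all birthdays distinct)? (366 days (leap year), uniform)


P(all different) = Π(366-i)/366 for i=0..38
= (366/366)×(365/366)×...×(328/366)
= 0.122510

P ≈ 0.1225 ≈ 12.25%


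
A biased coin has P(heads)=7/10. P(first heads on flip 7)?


Geometric: P(X=7) = (1-p)^(k-1)×p = (3/10)^6×7/10 = 5103/10000000

P(X=7) = 5103/10000000 ≈ 0.05%


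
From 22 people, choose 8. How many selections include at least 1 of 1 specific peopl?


Complement: C(22,8) - C(21,8) = 319770 - 203490 = 116280

116280


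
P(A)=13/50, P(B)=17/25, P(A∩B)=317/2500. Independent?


P(A)×P(B) = 221/1250
P(A∩B) = 317/2500
Not equal → NOT independent

No, not independent


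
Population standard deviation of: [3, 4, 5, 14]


Mean = 26/4 = 13/2
  (3-13/2)²=49/4
  (4-13/2)²=25/4
  (5-13/2)²=9/4
  (14-13/2)²=225/4
Σ(x-μ)² = 77
σ² = 77/4

σ = √(77/4) ≈ 4.3875


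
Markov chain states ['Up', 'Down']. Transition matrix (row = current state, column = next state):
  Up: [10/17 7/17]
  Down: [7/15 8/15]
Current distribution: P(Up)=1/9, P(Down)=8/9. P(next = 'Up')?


P(next=Up) = Σᵢ P(now=i)×P(i→Up)
= 1/9×10/17 + 8/9×7/15
= 10/153 + 56/135 = 1102/2295

P = 1102/2295 ≈ 0.4802


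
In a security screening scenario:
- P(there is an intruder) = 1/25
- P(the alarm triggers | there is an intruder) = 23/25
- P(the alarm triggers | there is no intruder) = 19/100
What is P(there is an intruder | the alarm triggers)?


Using Bayes' theorem:
P(A|B) = P(B|A)·P(A) / P(B)

P(the alarm triggers) = 23/25 × 1/25 + 19/100 × 24/25
= 23/625 + 114/625 = 137/625

P(there is an intruder|the alarm triggers) = (23/625) / (137/625) = 23/137

P(there is an intruder|the alarm triggers) = 23/137 ≈ 16.79%


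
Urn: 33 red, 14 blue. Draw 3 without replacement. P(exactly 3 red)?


Hypergeometric: C(33,3)×C(14,0)/C(47,3)
= 5456×1/16215 = 5456/16215

P(X=3) = 5456/16215 ≈ 33.65%


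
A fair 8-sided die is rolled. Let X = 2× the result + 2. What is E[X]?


E[die] = (1+8)/2 = 9/2
E[X] = 2×9/2 + 2 = 11

E[X] = 11


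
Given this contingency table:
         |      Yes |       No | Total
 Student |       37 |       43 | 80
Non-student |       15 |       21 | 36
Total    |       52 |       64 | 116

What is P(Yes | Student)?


P(Yes | Student) = 37/(37+43) = 37/80

P(Yes|Student) = 37/80 ≈ 46.25%


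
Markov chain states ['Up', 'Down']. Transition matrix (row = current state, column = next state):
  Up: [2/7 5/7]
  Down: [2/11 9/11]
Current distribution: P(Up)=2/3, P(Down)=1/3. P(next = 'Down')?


P(next=Down) = Σᵢ P(now=i)×P(i→Down)
= 2/3×5/7 + 1/3×9/11
= 10/21 + 3/11 = 173/231

P = 173/231 ≈ 0.7489


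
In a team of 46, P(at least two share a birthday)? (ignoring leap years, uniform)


P(all different) = Π(365-i)/365 for i=0..45
= 0.051747
P(match) = 1 - 0.051747 = 0.948253

P ≈ 0.9483 ≈ 94.83%


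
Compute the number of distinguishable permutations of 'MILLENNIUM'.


Letters: 10, freq: {'M': 2, 'I': 2, 'L': 2, 'E': 1, 'N': 2, 'U': 1}
10!/(2!×2!×2!×1!×2!×1!) = 3628800/16 = 226800

226800


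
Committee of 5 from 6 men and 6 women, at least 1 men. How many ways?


Count by #men:
  1M,4W: C(6,1)×C(6,4)=90
  2M,3W: C(6,2)×C(6,3)=300
  3M,2W: C(6,3)×C(6,2)=300
  4M,1W: C(6,4)×C(6,1)=90
  5M,0W: C(6,5)×C(6,0)=6
Total = 786

786


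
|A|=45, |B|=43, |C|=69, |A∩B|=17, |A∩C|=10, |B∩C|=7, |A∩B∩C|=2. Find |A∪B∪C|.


|A∪B∪C| = 45+43+69-17-10-7+2 = 125

|A∪B∪C| = 125


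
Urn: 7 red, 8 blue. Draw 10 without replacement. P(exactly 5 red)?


Hypergeometric: C(7,5)×C(8,5)/C(15,10)
= 21×56/3003 = 56/143

P(X=5) = 56/143 ≈ 39.16%


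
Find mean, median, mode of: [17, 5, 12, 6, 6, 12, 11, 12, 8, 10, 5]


Sorted: [5, 5, 6, 6, 8, 10, 11, 12, 12, 12, 17]
Mean = 104/11
Median = 10
Freq: {17: 1, 5: 2, 12: 3, 6: 2, 11: 1, 8: 1, 10: 1}
Mode: [12]

Mean=104/11, Median=10, Mode=12


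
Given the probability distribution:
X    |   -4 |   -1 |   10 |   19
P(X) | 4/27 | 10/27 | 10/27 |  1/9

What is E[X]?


E[X] = Σ x·P(X=x)
= (-4)×(4/27) + (-1)×(10/27) + (10)×(10/27) + (19)×(1/9)
= 131/27

E[X] = 131/27


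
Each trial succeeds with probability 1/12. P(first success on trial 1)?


Geometric: P(X=1) = (1-p)^(k-1)×p = (11/12)^0×1/12 = 1/12

P(X=1) = 1/12 ≈ 8.33%


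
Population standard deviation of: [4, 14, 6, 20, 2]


Mean = 46/5
  (4-46/5)²=676/25
  (14-46/5)²=576/25
  (6-46/5)²=256/25
  (20-46/5)²=2916/25
  (2-46/5)²=1296/25
Σ(x-μ)² = 1144/5
σ² = (1144/5)/5 = 1144/25

σ = √(1144/25) ≈ 6.7646


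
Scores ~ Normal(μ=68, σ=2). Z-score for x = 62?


z = (x - μ)/σ = (62 - 68)/2 = -3.0

z = -3.0


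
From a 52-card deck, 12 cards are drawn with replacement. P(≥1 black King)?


P(not a black King) = 50/52 = 25/26
P(none in 12 draws) = (25/26)^12 = 59604644775390625/95428956661682176
P(≥1 black King) = 1 - 59604644775390625/95428956661682176 = 35824311886291551/95428956661682176

P = 35824311886291551/95428956661682176 ≈ 37.54%


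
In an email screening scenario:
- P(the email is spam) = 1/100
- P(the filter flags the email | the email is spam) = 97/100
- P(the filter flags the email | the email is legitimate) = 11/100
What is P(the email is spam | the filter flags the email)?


Using Bayes' theorem:
P(A|B) = P(B|A)·P(A) / P(B)

P(the filter flags the email) = 97/100 × 1/100 + 11/100 × 99/100
= 97/10000 + 1089/10000 = 593/5000

P(the email is spam|the filter flags the email) = (97/10000) / (593/5000) = 97/1186

P(the email is spam|the filter flags the email) = 97/1186 ≈ 8.18%


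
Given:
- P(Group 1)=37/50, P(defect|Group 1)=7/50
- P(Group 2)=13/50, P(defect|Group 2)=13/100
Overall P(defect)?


P(B) = Σ P(B|Aᵢ)×P(Aᵢ)
  7/50×37/50 = 259/2500
  13/100×13/50 = 169/5000
Sum = 687/5000

P(defect) = 687/5000 ≈ 13.74%
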